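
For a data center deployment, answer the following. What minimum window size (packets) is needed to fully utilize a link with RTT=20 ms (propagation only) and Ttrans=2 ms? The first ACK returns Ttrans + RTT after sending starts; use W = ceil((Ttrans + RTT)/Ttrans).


Given: Ttrans = 2 ms, RTT = 20 ms (= 2 * Tprop, Tprop = 10 ms)
Time until first ACK returns = Ttrans + RTT = 2 + 20 = 22 ms
Need W * Ttrans >= Ttrans + RTT  ->  W >= (Ttrans + RTT) / Ttrans
(Ttrans + RTT) / Ttrans = 22 / 2 = 11
W_min = ceil(11) = 11

11


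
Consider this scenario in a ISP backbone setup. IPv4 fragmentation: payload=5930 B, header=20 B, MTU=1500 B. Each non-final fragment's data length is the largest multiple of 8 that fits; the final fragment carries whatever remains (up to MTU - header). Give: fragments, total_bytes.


Max data per non-final fragment = floor((MTU - header)/8)*8 = floor((1500 - 20)/8)*8 = floor(1480/8)*8 = 1480 B
Final fragment needs no 8-byte alignment: it can carry up to MTU - header = 1480 B
Non-final fragments needed = ceil((payload - 1480) / 1480) = ceil(4450/1480) = ceil(3.0068) = 4
Number of fragments = 4 + 1 = 5
Fragment sizes (data): 4 * 1480 B + 10 B (last, 10 <= 1480 OK)
Total bytes sent = payload + n_frags * header = 5930 + 5*20 = 5930 + 100 = 6030 B

5, 6030


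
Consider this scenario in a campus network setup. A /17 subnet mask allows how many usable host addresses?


Given: subnet mask /17
Host bits = 32 - 17 = 15
Total addresses = 2^15 = 32768
Usable hosts = 32768 - 2 (network + broadcast) = 32766

32766


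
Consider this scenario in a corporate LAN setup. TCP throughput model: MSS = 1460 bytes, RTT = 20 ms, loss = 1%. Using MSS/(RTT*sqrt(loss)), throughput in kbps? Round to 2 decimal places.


Given: MSS = 1460 bytes, RTT = 20 ms, loss = 1%
RTT in seconds = 20 / 1000 = 0.02
Loss rate = 1% = 0.01
sqrt(loss) = sqrt(0.01) = 0.1
Throughput (bytes/s) = 1460 / (0.02 * 0.1) = 730000.0000
Throughput (kbps) = 730000.0000 * 8 / 1000 = 5840.000000 -> 5840.00 kbps (2 dp)

5840.00


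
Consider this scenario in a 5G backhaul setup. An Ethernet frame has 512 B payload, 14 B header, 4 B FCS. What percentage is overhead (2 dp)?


Given: payload = 512 B, header = 14 B, trailer = 4 B
Overhead bytes = header + trailer = 14 + 4 = 18
Total frame = payload + overhead = 512 + 18 = 530
Overhead % = 18 / 530 * 100 = 3.3962% -> 3.40% (2 dp)

3.40


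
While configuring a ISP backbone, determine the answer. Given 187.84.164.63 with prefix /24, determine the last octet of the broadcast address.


Given: IP = 187.84.164.63, prefix = /24
Host bits = 32 - 24 = 8
Network last octet = 63 AND mask = 0
Host part size = 2^8 - 1 = 255
Broadcast last octet = 0 OR 255 = 255

255


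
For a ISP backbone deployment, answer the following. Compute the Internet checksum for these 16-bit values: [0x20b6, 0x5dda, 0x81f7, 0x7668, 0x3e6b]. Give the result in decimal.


Given words: [0x20b6, 0x5dda, 0x81f7, 0x7668, 0x3e6b]
Step 1: Sum all words
Raw sum = 8374 + 24026 + 33271 + 30312 + 15979 = 111962
Step 2: Fold carry: (46426 + 1) = 46427
One's complement = ~46427 & 0xFFFF = 19108

19108


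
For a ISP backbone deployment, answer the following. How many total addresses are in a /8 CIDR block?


Given: CIDR prefix /8
Host bits = 32 - 8 = 24
Total addresses = 2^24 = 16777216

16777216


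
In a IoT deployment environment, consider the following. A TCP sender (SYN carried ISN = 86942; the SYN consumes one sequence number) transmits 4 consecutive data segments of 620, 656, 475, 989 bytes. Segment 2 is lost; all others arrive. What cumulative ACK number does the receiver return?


SYN uses sequence number 86942; first data byte = ISN + 1 = 86943.
Segment 1: SEQ = 86943, len = 620 B, covers [86943, 87562]
Segment 2: SEQ = 87563, len = 656 B, covers [87563, 88218] [LOST]
Segment 3: SEQ = 88219, len = 475 B, covers [88219, 88693]
Segment 4: SEQ = 88694, len = 989 B, covers [88694, 89682]
In-order data received: bytes [86943, 87562] (segments 1..1).
Segment 2 missing -> gap begins at byte 87563; later segments buffered out of order.
Cumulative ACK = next expected in-order byte = 86943 + 620 = 87563

87563


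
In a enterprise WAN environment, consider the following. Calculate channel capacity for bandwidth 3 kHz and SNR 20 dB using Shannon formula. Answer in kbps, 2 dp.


Given: B = 3 kHz, SNR = 20 dB
SNR linear = 10^(20/10) = 100
1 + SNR = 101
log2(101) = 6.6582114828
C = 3 * 1000 * 6.6582114828 = 19974.6344 bps
C = 19.974634 kbps -> 19.97 kbps (2 dp)

19.97


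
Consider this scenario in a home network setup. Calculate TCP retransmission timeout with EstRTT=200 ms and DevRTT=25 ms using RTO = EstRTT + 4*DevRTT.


Given: EstRTT = 200 ms, DevRTT = 25 ms
Timeout = EstRTT + 4 * DevRTT
4 * DevRTT = 4 * 25 = 100
Timeout = 200 + 100 = 300 ms

300


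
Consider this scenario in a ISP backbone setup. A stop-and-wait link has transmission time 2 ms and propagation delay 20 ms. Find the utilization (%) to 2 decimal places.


Given: Ttrans = 2 ms, Tprop = 20 ms
RTT = 2 * Tprop = 2 * 20 = 40 ms
U = Ttrans / (Ttrans + RTT)
U = 2 / (2 + 40)
U = 2 / 42 = 0.047619
U% = 4.76%

4.76


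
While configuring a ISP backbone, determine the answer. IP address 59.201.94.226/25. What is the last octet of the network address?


Given: IP = 59.201.94.226, prefix = /25
Subnet mask = 255.255.255.128
Last octet of IP: 226
Last octet of mask: 128
Network last octet = 226 AND 128 = 128

128


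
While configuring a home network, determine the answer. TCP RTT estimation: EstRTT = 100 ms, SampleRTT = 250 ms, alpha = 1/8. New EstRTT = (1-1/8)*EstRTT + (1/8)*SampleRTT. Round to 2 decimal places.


Given: EstRTT = 100 ms, SampleRTT = 250 ms, alpha = 1/8
New EstRTT = (1 - alpha) * EstRTT + alpha * SampleRTT
(7/8) * 100 = 87.5
(1/8) * 250 = 31.25
New EstRTT = 87.5 + 31.25 = 118.75 ms -> 118.75 ms (2 dp)

118.75


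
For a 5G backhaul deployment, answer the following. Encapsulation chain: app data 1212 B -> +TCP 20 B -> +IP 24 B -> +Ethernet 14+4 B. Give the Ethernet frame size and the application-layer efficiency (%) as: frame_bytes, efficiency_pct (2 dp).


TCP segment = 1212 + 20 = 1232 B
IP packet = 1232 + 24 = 1256 B
Ethernet frame = 1256 + 14 + 4 = 1274 B
Efficiency = app / frame = 1212 / 1274 = 0.951334 = 95.1334% -> 95.13% (2 dp)

1274, 95.13


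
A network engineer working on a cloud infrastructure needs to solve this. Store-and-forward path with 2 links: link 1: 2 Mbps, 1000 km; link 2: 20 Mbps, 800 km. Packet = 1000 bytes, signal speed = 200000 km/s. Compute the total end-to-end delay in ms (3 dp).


Packet = 1000 bytes = 8000 bits. Store-and-forward: sum (t_trans + t_prop) per link.
Link 1: t_trans = 8000/(2*10^6) s = 4.0000 ms; t_prop = 1000/200000 s = 5.0000 ms; subtotal = 9.0000 ms
Link 2: t_trans = 8000/(20*10^6) s = 0.4000 ms; t_prop = 800/200000 s = 4.0000 ms; subtotal = 4.4000 ms
End-to-end = 9.0000 + 4.4000 = 13.4000 ms -> 13.400 ms (3 dp)

13.400


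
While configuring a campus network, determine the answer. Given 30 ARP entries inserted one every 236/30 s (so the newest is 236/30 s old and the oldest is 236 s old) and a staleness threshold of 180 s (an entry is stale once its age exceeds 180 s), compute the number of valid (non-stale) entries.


Ages are k * 236/30 s for k = 1..30 (spacing = 7.8667 s).
Entry k is valid iff k * 236/30 <= 180 iff k <= 30 * 180 / 236 = 22.8814
n_valid = floor(22.8814) = 22
(n_stale = 30 - 22 = 8)

22


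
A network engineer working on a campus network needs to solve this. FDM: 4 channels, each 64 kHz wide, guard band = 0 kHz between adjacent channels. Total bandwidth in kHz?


Given: 4 channels, 64 kHz each, guard = 0 kHz
Channel bandwidth = 4 * 64 = 256 kHz
Guard bands = 3 gaps * 0 kHz = 0 kHz
Total = 256 + 0 = 256 kHz

256


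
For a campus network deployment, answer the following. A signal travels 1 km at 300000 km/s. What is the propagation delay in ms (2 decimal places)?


Given: distance = 1 km, speed = 300000 km/s
Delay = distance / speed = 1 / 300000 seconds
Delay in ms = 1 * 1000 / 300000
Delay = 0.0033 ms
Rounded to 2 dp = 0.00 ms

0.00


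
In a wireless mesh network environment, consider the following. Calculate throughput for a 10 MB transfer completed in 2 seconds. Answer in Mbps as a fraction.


Given: file = 10 MB, time = 2 s
File in Mb = 10 * 8 = 80 Mb
Throughput = 80 / 2 Mbps
Throughput = 40 Mbps

40


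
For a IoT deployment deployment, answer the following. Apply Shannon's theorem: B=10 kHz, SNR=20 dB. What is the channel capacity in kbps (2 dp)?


Given: B = 10 kHz, SNR = 20 dB
SNR linear = 10^(20/10) = 100
1 + SNR = 101
log2(101) = 6.6582114828
C = 10 * 1000 * 6.6582114828 = 66582.1148 bps
C = 66.582115 kbps -> 66.58 kbps (2 dp)

66.58


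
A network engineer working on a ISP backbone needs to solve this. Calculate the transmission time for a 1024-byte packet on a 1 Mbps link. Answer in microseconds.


Given: packet = 1024 bytes, bandwidth = 1 Mbps
Packet in bits = 1024 * 8 = 8192 bits
Bandwidth = 1 * 10^6 = 1000000 bps
Time = 8192 / 1000000 seconds
Time in us = 8192 * 10^6 / 1000000 = 8192

8192


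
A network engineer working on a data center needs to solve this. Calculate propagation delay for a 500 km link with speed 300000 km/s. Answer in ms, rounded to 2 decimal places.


Given: distance = 500 km, speed = 300000 km/s
Delay = distance / speed = 500 / 300000 seconds
Delay in ms = 500 * 1000 / 300000
Delay = 1.6667 ms
Rounded to 2 dp = 1.67 ms

1.67


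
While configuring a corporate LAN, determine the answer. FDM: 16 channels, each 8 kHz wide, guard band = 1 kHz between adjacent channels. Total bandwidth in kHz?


Given: 16 channels, 8 kHz each, guard = 1 kHz
Channel bandwidth = 16 * 8 = 128 kHz
Guard bands = 15 gaps * 1 kHz = 15 kHz
Total = 128 + 15 = 143 kHz

143


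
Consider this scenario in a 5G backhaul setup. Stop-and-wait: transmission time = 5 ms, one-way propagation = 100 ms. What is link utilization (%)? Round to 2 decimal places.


Given: Ttrans = 5 ms, Tprop = 100 ms
RTT = 2 * Tprop = 2 * 100 = 200 ms
U = Ttrans / (Ttrans + RTT)
U = 5 / (5 + 200)
U = 5 / 205 = 0.02439
U% = 2.44%

2.44


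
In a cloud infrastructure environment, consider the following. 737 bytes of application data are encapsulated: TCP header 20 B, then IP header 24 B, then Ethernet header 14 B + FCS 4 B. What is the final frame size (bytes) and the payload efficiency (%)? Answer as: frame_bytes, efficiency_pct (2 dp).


TCP segment = 737 + 20 = 757 B
IP packet = 757 + 24 = 781 B
Ethernet frame = 781 + 14 + 4 = 799 B
Efficiency = app / frame = 737 / 799 = 0.922403 = 92.2403% -> 92.24% (2 dp)

799, 92.24


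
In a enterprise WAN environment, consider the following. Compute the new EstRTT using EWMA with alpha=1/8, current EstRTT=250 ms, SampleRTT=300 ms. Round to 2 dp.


Given: EstRTT = 250 ms, SampleRTT = 300 ms, alpha = 1/8
New EstRTT = (1 - alpha) * EstRTT + alpha * SampleRTT
(7/8) * 250 = 218.75
(1/8) * 300 = 37.5
New EstRTT = 218.75 + 37.5 = 256.25 ms -> 256.25 ms (2 dp)

256.25


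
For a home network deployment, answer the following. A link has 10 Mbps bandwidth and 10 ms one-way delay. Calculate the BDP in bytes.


Given: bandwidth = 10 Mbps, delay = 10 ms
BDP in bits = 10 * 10^6 * 10 / 1000
BDP in bits = 100000
BDP in bytes = 100000 / 8 = 12500

12500


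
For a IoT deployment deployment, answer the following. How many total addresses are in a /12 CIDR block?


Given: CIDR prefix /12
Host bits = 32 - 12 = 20
Total addresses = 2^20 = 1048576

1048576


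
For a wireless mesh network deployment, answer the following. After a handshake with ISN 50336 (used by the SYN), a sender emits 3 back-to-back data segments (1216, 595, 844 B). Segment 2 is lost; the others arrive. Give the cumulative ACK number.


SYN uses sequence number 50336; first data byte = ISN + 1 = 50337.
Segment 1: SEQ = 50337, len = 1216 B, covers [50337, 51552]
Segment 2: SEQ = 51553, len = 595 B, covers [51553, 52147] [LOST]
Segment 3: SEQ = 52148, len = 844 B, covers [52148, 52991]
In-order data received: bytes [50337, 51552] (segments 1..1).
Segment 2 missing -> gap begins at byte 51553; later segments buffered out of order.
Cumulative ACK = next expected in-order byte = 50337 + 1216 = 51553

51553


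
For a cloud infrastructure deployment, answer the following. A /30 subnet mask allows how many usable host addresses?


Given: subnet mask /30
Host bits = 32 - 30 = 2
Total addresses = 2^2 = 4
Usable hosts = 4 - 2 (network + broadcast) = 2

2


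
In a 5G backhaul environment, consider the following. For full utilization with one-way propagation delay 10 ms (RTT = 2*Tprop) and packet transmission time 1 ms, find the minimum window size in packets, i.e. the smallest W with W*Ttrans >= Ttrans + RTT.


Given: Ttrans = 1 ms, RTT = 20 ms (= 2 * Tprop, Tprop = 10 ms)
Time until first ACK returns = Ttrans + RTT = 1 + 20 = 21 ms
Need W * Ttrans >= Ttrans + RTT  ->  W >= (Ttrans + RTT) / Ttrans
(Ttrans + RTT) / Ttrans = 21 / 1 = 21
W_min = ceil(21) = 21

21


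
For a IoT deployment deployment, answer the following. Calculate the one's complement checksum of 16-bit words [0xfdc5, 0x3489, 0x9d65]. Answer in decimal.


Given words: [0xfdc5, 0x3489, 0x9d65]
Step 1: Sum all words
Raw sum = 64965 + 13449 + 40293 = 118707
Step 2: Fold carry: (53171 + 1) = 53172
One's complement = ~53172 & 0xFFFF = 12363

12363


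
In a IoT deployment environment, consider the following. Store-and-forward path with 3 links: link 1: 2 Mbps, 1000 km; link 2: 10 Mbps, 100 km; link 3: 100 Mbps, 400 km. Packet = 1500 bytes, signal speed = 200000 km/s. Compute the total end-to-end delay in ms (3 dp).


Packet = 1500 bytes = 12000 bits. Store-and-forward: sum (t_trans + t_prop) per link.
Link 1: t_trans = 12000/(2*10^6) s = 6.0000 ms; t_prop = 1000/200000 s = 5.0000 ms; subtotal = 11.0000 ms
Link 2: t_trans = 12000/(10*10^6) s = 1.2000 ms; t_prop = 100/200000 s = 0.5000 ms; subtotal = 1.7000 ms
Link 3: t_trans = 12000/(100*10^6) s = 0.1200 ms; t_prop = 400/200000 s = 2.0000 ms; subtotal = 2.1200 ms
End-to-end = 11.0000 + 1.7000 + 2.1200 = 14.8200 ms -> 14.820 ms (3 dp)

14.820


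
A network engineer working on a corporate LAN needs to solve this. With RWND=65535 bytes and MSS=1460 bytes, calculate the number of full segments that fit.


Given: RWND = 65535 bytes, MSS = 1460 bytes
Full segments = floor(RWND / MSS)
Full segments = floor(65535 / 1460)
Full segments = floor(44.887) = 44

44


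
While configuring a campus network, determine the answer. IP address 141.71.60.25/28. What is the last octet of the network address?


Given: IP = 141.71.60.25, prefix = /28
Subnet mask = 255.255.255.240
Last octet of IP: 25
Last octet of mask: 240
Network last octet = 25 AND 240 = 16

16


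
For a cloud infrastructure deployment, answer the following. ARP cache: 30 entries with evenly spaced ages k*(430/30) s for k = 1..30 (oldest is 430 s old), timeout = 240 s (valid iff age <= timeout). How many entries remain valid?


Ages are k * 430/30 s for k = 1..30 (spacing = 14.3333 s).
Entry k is valid iff k * 430/30 <= 240 iff k <= 30 * 240 / 430 = 16.7442
n_valid = floor(16.7442) = 16
(n_stale = 30 - 16 = 14)

16


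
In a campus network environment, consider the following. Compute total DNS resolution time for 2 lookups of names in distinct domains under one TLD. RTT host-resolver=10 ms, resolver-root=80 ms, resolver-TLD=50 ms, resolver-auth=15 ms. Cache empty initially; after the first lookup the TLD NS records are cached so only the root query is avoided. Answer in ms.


Lookup 1 (cold cache): local + root + TLD + auth = 10 + 80 + 50 + 15 = 155 ms
Lookups 2..2 (TLD NS cached -> skip root; new domain -> still ask TLD and auth): local + TLD + auth = 10 + 50 + 15 = 75 ms each
Remaining 1 lookups: 1 * 75 = 75 ms
Total = 155 + 75 = 230 ms

230


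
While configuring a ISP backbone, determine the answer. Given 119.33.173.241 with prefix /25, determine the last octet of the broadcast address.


Given: IP = 119.33.173.241, prefix = /25
Host bits = 32 - 25 = 7
Network last octet = 241 AND mask = 128
Host part size = 2^7 - 1 = 127
Broadcast last octet = 128 OR 127 = 255

255


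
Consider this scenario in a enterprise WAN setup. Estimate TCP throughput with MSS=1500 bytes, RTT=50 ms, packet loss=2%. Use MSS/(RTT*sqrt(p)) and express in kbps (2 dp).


Given: MSS = 1500 bytes, RTT = 50 ms, loss = 2%
RTT in seconds = 50 / 1000 = 0.05
Loss rate = 2% = 0.02
sqrt(loss) = sqrt(0.02) = 0.141421356237
Throughput (bytes/s) = 1500 / (0.05 * 0.141421356237) = 212132.0344
Throughput (kbps) = 212132.0344 * 8 / 1000 = 1697.056275 -> 1697.06 kbps (2 dp)

1697.06


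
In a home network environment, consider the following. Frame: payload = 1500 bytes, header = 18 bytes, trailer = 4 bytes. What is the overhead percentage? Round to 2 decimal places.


Given: payload = 1500 B, header = 18 B, trailer = 4 B
Overhead bytes = header + trailer = 18 + 4 = 22
Total frame = payload + overhead = 1500 + 22 = 1522
Overhead % = 22 / 1522 * 100 = 1.4455% -> 1.45% (2 dp)

1.45


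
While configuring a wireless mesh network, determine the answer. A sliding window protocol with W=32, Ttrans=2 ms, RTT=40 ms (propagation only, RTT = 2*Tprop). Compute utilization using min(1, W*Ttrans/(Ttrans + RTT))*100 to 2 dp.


Given: W = 32, Ttrans = 2 ms, RTT = 40 ms (= 2 * Tprop, Tprop = 20 ms)
Cycle time = Ttrans + RTT = 2 + 40 = 42 ms (first packet sent until its ACK returns)
W * Ttrans = 32 * 2 = 64 ms of sending per cycle
W * Ttrans / (Ttrans + RTT) = 64 / 42 = 1.523810
U = min(1, 1.523810) = 1.000000
U% = 100.00%

100.00


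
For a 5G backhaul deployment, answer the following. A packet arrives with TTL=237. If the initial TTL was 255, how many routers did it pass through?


Given: initial TTL = 255, received TTL = 237
Hops = initial TTL - received TTL
Hops = 255 - 237 = 18

18


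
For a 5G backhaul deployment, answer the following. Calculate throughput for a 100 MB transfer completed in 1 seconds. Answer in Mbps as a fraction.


Given: file = 100 MB, time = 1 s
File in Mb = 100 * 8 = 800 Mb
Throughput = 800 / 1 Mbps
Throughput = 800 Mbps

800


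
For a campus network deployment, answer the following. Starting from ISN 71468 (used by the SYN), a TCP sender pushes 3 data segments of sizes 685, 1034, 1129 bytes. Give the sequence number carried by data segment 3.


The SYN occupies sequence number ISN = 71468, so the first data byte is ISN + 1 = 71469.
SEQ of data segment i = (ISN + 1) + sum of payload sizes of segments 1..i-1.
Segment 1: SEQ = 71469, payload = 685 bytes
Segment 2: SEQ = 72154, payload = 1034 bytes
Segment 3: SEQ = 73188, payload = 1129 bytes
SEQ of segment 3 = 71469 + 685 + 1034 = 73188

73188


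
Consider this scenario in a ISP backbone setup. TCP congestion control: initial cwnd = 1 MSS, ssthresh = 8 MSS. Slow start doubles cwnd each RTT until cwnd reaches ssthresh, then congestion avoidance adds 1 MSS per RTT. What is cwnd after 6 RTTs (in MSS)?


RTT 0: cwnd = 1 MSS (initial)
RTT 1: cwnd = 2 MSS (slow start, doubled)
RTT 2: cwnd = 4 MSS (slow start, doubled)
RTT 3: cwnd = 8 MSS (slow start, doubled)
RTT 4: cwnd = 9 MSS (congestion avoidance, +1)
RTT 5: cwnd = 10 MSS (congestion avoidance, +1)
RTT 6: cwnd = 11 MSS (congestion avoidance, +1)

11


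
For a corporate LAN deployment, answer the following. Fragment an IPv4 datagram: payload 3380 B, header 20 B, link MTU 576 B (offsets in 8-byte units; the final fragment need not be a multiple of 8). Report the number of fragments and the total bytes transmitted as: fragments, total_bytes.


Max data per non-final fragment = floor((MTU - header)/8)*8 = floor((576 - 20)/8)*8 = floor(556/8)*8 = 552 B
Final fragment needs no 8-byte alignment: it can carry up to MTU - header = 556 B
Non-final fragments needed = ceil((payload - 556) / 552) = ceil(2824/552) = ceil(5.1159) = 6
Number of fragments = 6 + 1 = 7
Fragment sizes (data): 6 * 552 B + 68 B (last, 68 <= 556 OK)
Total bytes sent = payload + n_frags * header = 3380 + 7*20 = 3380 + 140 = 3520 B

7, 3520


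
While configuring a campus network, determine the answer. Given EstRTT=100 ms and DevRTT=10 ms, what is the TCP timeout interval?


Given: EstRTT = 100 ms, DevRTT = 10 ms
Timeout = EstRTT + 4 * DevRTT
4 * DevRTT = 4 * 10 = 40
Timeout = 100 + 40 = 140 ms

140


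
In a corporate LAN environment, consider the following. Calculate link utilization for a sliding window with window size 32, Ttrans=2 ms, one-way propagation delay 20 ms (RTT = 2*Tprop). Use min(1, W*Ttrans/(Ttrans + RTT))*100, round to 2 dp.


Given: W = 32, Ttrans = 2 ms, RTT = 40 ms (= 2 * Tprop, Tprop = 20 ms)
Cycle time = Ttrans + RTT = 2 + 40 = 42 ms (first packet sent until its ACK returns)
W * Ttrans = 32 * 2 = 64 ms of sending per cycle
W * Ttrans / (Ttrans + RTT) = 64 / 42 = 1.523810
U = min(1, 1.523810) = 1.000000
U% = 100.00%

100.00


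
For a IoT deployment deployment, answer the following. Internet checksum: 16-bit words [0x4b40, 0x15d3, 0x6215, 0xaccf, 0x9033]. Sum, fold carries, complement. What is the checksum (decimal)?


Given words: [0x4b40, 0x15d3, 0x6215, 0xaccf, 0x9033]
Step 1: Sum all words
Raw sum = 19264 + 5587 + 25109 + 44239 + 36915 = 131114
Step 2: Fold carry: (42 + 2) = 44
One's complement = ~44 & 0xFFFF = 65491

65491


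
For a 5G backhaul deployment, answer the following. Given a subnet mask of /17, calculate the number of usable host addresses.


Given: subnet mask /17
Host bits = 32 - 17 = 15
Total addresses = 2^15 = 32768
Usable hosts = 32768 - 2 (network + broadcast) = 32766

32766


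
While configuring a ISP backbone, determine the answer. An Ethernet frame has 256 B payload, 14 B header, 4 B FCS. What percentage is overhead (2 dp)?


Given: payload = 256 B, header = 14 B, trailer = 4 B
Overhead bytes = header + trailer = 14 + 4 = 18
Total frame = payload + overhead = 256 + 18 = 274
Overhead % = 18 / 274 * 100 = 6.5693% -> 6.57% (2 dp)

6.57


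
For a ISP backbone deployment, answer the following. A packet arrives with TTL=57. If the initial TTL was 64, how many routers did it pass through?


Given: initial TTL = 64, received TTL = 57
Hops = initial TTL - received TTL
Hops = 64 - 57 = 7

7


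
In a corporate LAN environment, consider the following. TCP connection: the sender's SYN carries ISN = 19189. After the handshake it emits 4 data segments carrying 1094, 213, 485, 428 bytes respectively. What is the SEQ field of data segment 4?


The SYN occupies sequence number ISN = 19189, so the first data byte is ISN + 1 = 19190.
SEQ of data segment i = (ISN + 1) + sum of payload sizes of segments 1..i-1.
Segment 1: SEQ = 19190, payload = 1094 bytes
Segment 2: SEQ = 20284, payload = 213 bytes
Segment 3: SEQ = 20497, payload = 485 bytes
Segment 4: SEQ = 20982, payload = 428 bytes
SEQ of segment 4 = 19190 + 1094 + 213 + 485 = 20982

20982


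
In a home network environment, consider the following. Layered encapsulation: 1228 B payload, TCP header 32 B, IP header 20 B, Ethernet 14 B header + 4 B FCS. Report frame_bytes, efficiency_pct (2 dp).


TCP segment = 1228 + 32 = 1260 B
IP packet = 1260 + 20 = 1280 B
Ethernet frame = 1280 + 14 + 4 = 1298 B
Efficiency = app / frame = 1228 / 1298 = 0.946071 = 94.6071% -> 94.61% (2 dp)

1298, 94.61


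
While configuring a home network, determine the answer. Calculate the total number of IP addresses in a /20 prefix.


Given: CIDR prefix /20
Host bits = 32 - 20 = 12
Total addresses = 2^12 = 4096

4096


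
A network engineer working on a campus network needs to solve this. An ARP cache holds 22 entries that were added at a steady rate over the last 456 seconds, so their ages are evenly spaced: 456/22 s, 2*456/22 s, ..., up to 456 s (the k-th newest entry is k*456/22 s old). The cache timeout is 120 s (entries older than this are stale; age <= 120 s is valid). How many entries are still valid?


Ages are k * 456/22 s for k = 1..22 (spacing = 20.7273 s).
Entry k is valid iff k * 456/22 <= 120 iff k <= 22 * 120 / 456 = 5.7895
n_valid = floor(5.7895) = 5
(n_stale = 22 - 5 = 17)

5


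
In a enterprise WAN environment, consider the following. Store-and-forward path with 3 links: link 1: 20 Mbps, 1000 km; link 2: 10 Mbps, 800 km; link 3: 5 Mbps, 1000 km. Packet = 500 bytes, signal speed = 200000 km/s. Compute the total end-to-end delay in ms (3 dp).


Packet = 500 bytes = 4000 bits. Store-and-forward: sum (t_trans + t_prop) per link.
Link 1: t_trans = 4000/(20*10^6) s = 0.2000 ms; t_prop = 1000/200000 s = 5.0000 ms; subtotal = 5.2000 ms
Link 2: t_trans = 4000/(10*10^6) s = 0.4000 ms; t_prop = 800/200000 s = 4.0000 ms; subtotal = 4.4000 ms
Link 3: t_trans = 4000/(5*10^6) s = 0.8000 ms; t_prop = 1000/200000 s = 5.0000 ms; subtotal = 5.8000 ms
End-to-end = 5.2000 + 4.4000 + 5.8000 = 15.4000 ms -> 15.400 ms (3 dp)

15.400


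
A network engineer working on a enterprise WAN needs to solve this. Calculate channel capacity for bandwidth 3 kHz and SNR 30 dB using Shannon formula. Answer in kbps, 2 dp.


Given: B = 3 kHz, SNR = 30 dB
SNR linear = 10^(30/10) = 1000
1 + SNR = 1001
log2(1001) = 9.9672262588
C = 3 * 1000 * 9.9672262588 = 29901.6788 bps
C = 29.901679 kbps -> 29.90 kbps (2 dp)

29.90


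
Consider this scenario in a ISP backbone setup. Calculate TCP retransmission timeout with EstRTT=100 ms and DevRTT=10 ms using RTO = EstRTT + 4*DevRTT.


Given: EstRTT = 100 ms, DevRTT = 10 ms
Timeout = EstRTT + 4 * DevRTT
4 * DevRTT = 4 * 10 = 40
Timeout = 100 + 40 = 140 ms

140


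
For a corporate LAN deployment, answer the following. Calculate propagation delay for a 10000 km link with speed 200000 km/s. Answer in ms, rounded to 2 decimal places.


Given: distance = 10000 km, speed = 200000 km/s
Delay = distance / speed = 10000 / 200000 seconds
Delay in ms = 10000 * 1000 / 200000
Delay = 50.0000 ms
Rounded to 2 dp = 50.00 ms

50.00


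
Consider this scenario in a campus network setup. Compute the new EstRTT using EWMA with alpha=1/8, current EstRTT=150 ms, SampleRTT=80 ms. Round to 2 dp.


Given: EstRTT = 150 ms, SampleRTT = 80 ms, alpha = 1/8
New EstRTT = (1 - alpha) * EstRTT + alpha * SampleRTT
(7/8) * 150 = 131.25
(1/8) * 80 = 10
New EstRTT = 131.25 + 10 = 141.25 ms -> 141.25 ms (2 dp)

141.25


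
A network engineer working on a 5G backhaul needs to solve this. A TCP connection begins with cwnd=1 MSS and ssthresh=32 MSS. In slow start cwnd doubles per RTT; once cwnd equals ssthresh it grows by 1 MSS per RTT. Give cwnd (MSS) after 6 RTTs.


RTT 0: cwnd = 1 MSS (initial)
RTT 1: cwnd = 2 MSS (slow start, doubled)
RTT 2: cwnd = 4 MSS (slow start, doubled)
RTT 3: cwnd = 8 MSS (slow start, doubled)
RTT 4: cwnd = 16 MSS (slow start, doubled)
RTT 5: cwnd = 32 MSS (slow start, doubled)
RTT 6: cwnd = 33 MSS (congestion avoidance, +1)

33


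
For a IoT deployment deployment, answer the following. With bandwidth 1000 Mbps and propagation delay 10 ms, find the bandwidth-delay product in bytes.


Given: bandwidth = 1000 Mbps, delay = 10 ms
BDP in bits = 1000 * 10^6 * 10 / 1000
BDP in bits = 10000000
BDP in bytes = 10000000 / 8 = 1250000

1250000


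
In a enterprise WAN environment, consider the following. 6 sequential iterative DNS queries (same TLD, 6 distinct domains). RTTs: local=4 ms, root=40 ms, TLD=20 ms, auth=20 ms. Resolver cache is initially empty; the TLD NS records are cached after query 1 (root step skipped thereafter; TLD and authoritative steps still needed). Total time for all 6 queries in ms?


Lookup 1 (cold cache): local + root + TLD + auth = 4 + 40 + 20 + 20 = 84 ms
Lookups 2..6 (TLD NS cached -> skip root; new domain -> still ask TLD and auth): local + TLD + auth = 4 + 20 + 20 = 44 ms each
Remaining 5 lookups: 5 * 44 = 220 ms
Total = 84 + 220 = 304 ms

304


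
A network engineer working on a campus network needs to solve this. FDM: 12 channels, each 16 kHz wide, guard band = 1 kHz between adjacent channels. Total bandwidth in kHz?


Given: 12 channels, 16 kHz each, guard = 1 kHz
Channel bandwidth = 12 * 16 = 192 kHz
Guard bands = 11 gaps * 1 kHz = 11 kHz
Total = 192 + 11 = 203 kHz

203


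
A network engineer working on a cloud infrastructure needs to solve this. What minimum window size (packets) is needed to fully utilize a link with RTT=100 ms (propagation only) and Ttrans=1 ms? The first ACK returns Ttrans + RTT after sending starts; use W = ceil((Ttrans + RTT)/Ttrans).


Given: Ttrans = 1 ms, RTT = 100 ms (= 2 * Tprop, Tprop = 50 ms)
Time until first ACK returns = Ttrans + RTT = 1 + 100 = 101 ms
Need W * Ttrans >= Ttrans + RTT  ->  W >= (Ttrans + RTT) / Ttrans
(Ttrans + RTT) / Ttrans = 101 / 1 = 101
W_min = ceil(101) = 101

101


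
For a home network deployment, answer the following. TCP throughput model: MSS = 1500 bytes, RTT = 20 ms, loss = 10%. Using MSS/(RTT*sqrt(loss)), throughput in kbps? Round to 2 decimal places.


Given: MSS = 1500 bytes, RTT = 20 ms, loss = 10%
RTT in seconds = 20 / 1000 = 0.02
Loss rate = 10% = 0.1
sqrt(loss) = sqrt(0.1) = 0.316227766017
Throughput (bytes/s) = 1500 / (0.02 * 0.316227766017) = 237170.8245
Throughput (kbps) = 237170.8245 * 8 / 1000 = 1897.366596 -> 1897.37 kbps (2 dp)

1897.37


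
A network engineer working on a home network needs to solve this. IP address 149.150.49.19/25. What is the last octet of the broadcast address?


Given: IP = 149.150.49.19, prefix = /25
Host bits = 32 - 25 = 7
Network last octet = 19 AND mask = 0
Host part size = 2^7 - 1 = 127
Broadcast last octet = 0 OR 127 = 127

127


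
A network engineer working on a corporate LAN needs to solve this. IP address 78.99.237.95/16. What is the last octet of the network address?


Given: IP = 78.99.237.95, prefix = /16
Subnet mask = 255.255.0.0
Last octet of IP: 95
Last octet of mask: 0
Network last octet = 95 AND 0 = 0

0


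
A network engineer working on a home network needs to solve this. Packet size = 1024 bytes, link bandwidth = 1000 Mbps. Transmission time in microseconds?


Given: packet = 1024 bytes, bandwidth = 1000 Mbps
Packet in bits = 1024 * 8 = 8192 bits
Bandwidth = 1000 * 10^6 = 1000000000 bps
Time = 8192 / 1000000000 seconds
Time in us = 8192 * 10^6 / 1000000000 = 8.192

8.192


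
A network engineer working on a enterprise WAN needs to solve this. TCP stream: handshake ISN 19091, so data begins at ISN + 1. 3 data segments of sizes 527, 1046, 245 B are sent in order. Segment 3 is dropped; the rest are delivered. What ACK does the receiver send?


SYN uses sequence number 19091; first data byte = ISN + 1 = 19092.
Segment 1: SEQ = 19092, len = 527 B, covers [19092, 19618]
Segment 2: SEQ = 19619, len = 1046 B, covers [19619, 20664]
Segment 3: SEQ = 20665, len = 245 B, covers [20665, 20909] [LOST]
In-order data received: bytes [19092, 20664] (segments 1..2).
Segment 3 missing -> gap begins at byte 20665.
Cumulative ACK = next expected in-order byte = 19092 + 527 + 1046 = 20665

20665


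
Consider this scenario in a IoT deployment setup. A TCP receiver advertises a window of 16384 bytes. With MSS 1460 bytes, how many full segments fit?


Given: RWND = 16384 bytes, MSS = 1460 bytes
Full segments = floor(RWND / MSS)
Full segments = floor(16384 / 1460)
Full segments = floor(11.2219) = 11

11


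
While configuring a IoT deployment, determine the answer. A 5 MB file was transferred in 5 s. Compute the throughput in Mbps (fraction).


Given: file = 5 MB, time = 5 s
File in Mb = 5 * 8 = 40 Mb
Throughput = 40 / 5 Mbps
Throughput = 8 Mbps

8


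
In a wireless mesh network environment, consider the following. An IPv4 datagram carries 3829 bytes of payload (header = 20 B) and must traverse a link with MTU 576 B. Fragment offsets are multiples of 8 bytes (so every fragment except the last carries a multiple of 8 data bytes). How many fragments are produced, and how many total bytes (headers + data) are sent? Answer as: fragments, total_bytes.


Max data per non-final fragment = floor((MTU - header)/8)*8 = floor((576 - 20)/8)*8 = floor(556/8)*8 = 552 B
Final fragment needs no 8-byte alignment: it can carry up to MTU - header = 556 B
Non-final fragments needed = ceil((payload - 556) / 552) = ceil(3273/552) = ceil(5.9293) = 6
Number of fragments = 6 + 1 = 7
Fragment sizes (data): 6 * 552 B + 517 B (last, 517 <= 556 OK)
Total bytes sent = payload + n_frags * header = 3829 + 7*20 = 3829 + 140 = 3969 B

7, 3969


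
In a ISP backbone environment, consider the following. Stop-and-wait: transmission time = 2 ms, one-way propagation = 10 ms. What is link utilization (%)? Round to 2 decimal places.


Given: Ttrans = 2 ms, Tprop = 10 ms
RTT = 2 * Tprop = 2 * 10 = 20 ms
U = Ttrans / (Ttrans + RTT)
U = 2 / (2 + 20)
U = 2 / 22 = 0.090909
U% = 9.09%

9.09


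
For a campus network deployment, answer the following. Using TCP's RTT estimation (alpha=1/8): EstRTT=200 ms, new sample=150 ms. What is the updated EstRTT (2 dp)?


Given: EstRTT = 200 ms, SampleRTT = 150 ms, alpha = 1/8
New EstRTT = (1 - alpha) * EstRTT + alpha * SampleRTT
(7/8) * 200 = 175
(1/8) * 150 = 18.75
New EstRTT = 175 + 18.75 = 193.75 ms -> 193.75 ms (2 dp)

193.75


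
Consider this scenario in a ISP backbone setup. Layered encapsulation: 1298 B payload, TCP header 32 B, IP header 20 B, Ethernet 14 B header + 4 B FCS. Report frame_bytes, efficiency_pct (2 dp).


TCP segment = 1298 + 32 = 1330 B
IP packet = 1330 + 20 = 1350 B
Ethernet frame = 1350 + 14 + 4 = 1368 B
Efficiency = app / frame = 1298 / 1368 = 0.948830 = 94.8830% -> 94.88% (2 dp)

1368, 94.88


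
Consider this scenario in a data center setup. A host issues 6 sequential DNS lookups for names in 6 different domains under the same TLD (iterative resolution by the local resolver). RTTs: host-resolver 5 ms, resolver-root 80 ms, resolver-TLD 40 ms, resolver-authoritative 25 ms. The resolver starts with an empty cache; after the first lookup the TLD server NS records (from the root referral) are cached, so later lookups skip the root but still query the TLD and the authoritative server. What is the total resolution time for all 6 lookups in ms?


Lookup 1 (cold cache): local + root + TLD + auth = 5 + 80 + 40 + 25 = 150 ms
Lookups 2..6 (TLD NS cached -> skip root; new domain -> still ask TLD and auth): local + TLD + auth = 5 + 40 + 25 = 70 ms each
Remaining 5 lookups: 5 * 70 = 350 ms
Total = 150 + 350 = 500 ms

500


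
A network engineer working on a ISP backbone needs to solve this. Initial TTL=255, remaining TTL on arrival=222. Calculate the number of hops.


Given: initial TTL = 255, received TTL = 222
Hops = initial TTL - received TTL
Hops = 255 - 222 = 33

33


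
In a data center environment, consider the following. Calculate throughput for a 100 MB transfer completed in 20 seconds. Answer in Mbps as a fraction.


Given: file = 100 MB, time = 20 s
File in Mb = 100 * 8 = 800 Mb
Throughput = 800 / 20 Mbps
Throughput = 40 Mbps

40


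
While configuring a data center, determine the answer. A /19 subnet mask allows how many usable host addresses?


Given: subnet mask /19
Host bits = 32 - 19 = 13
Total addresses = 2^13 = 8192
Usable hosts = 8192 - 2 (network + broadcast) = 8190

8190


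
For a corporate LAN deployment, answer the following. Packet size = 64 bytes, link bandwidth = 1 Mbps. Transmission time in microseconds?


Given: packet = 64 bytes, bandwidth = 1 Mbps
Packet in bits = 64 * 8 = 512 bits
Bandwidth = 1 * 10^6 = 1000000 bps
Time = 512 / 1000000 seconds
Time in us = 512 * 10^6 / 1000000 = 512

512


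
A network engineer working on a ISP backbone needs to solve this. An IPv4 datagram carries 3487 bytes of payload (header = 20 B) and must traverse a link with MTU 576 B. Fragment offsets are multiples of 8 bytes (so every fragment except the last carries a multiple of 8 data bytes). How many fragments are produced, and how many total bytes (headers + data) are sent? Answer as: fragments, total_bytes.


Max data per non-final fragment = floor((MTU - header)/8)*8 = floor((576 - 20)/8)*8 = floor(556/8)*8 = 552 B
Final fragment needs no 8-byte alignment: it can carry up to MTU - header = 556 B
Non-final fragments needed = ceil((payload - 556) / 552) = ceil(2931/552) = ceil(5.3098) = 6
Number of fragments = 6 + 1 = 7
Fragment sizes (data): 6 * 552 B + 175 B (last, 175 <= 556 OK)
Total bytes sent = payload + n_frags * header = 3487 + 7*20 = 3487 + 140 = 3627 B

7, 3627


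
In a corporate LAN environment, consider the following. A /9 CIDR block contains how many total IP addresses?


Given: CIDR prefix /9
Host bits = 32 - 9 = 23
Total addresses = 2^23 = 8388608

8388608


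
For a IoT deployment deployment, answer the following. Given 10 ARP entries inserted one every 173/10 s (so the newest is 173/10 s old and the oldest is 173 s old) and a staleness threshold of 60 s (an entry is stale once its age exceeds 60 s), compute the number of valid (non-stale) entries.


Ages are k * 173/10 s for k = 1..10 (spacing = 17.3000 s).
Entry k is valid iff k * 173/10 <= 60 iff k <= 10 * 60 / 173 = 3.4682
n_valid = floor(3.4682) = 3
(n_stale = 10 - 3 = 7)

3


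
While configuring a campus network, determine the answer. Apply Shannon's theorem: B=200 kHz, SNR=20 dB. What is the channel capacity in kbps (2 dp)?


Given: B = 200 kHz, SNR = 20 dB
SNR linear = 10^(20/10) = 100
1 + SNR = 101
log2(101) = 6.6582114828
C = 200 * 1000 * 6.6582114828 = 1331642.2966 bps
C = 1331.642297 kbps -> 1331.64 kbps (2 dp)

1331.64


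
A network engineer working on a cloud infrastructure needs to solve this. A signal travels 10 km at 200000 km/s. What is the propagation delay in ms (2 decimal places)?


Given: distance = 10 km, speed = 200000 km/s
Delay = distance / speed = 10 / 200000 seconds
Delay in ms = 10 * 1000 / 200000
Delay = 0.0500 ms
Rounded to 2 dp = 0.05 ms

0.05


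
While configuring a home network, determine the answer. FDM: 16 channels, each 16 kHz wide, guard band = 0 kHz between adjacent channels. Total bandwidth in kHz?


Given: 16 channels, 16 kHz each, guard = 0 kHz
Channel bandwidth = 16 * 16 = 256 kHz
Guard bands = 15 gaps * 0 kHz = 0 kHz
Total = 256 + 0 = 256 kHz

256


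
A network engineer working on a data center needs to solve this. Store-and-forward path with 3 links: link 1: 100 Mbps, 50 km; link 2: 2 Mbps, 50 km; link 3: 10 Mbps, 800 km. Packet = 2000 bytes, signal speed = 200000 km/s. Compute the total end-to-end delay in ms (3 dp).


Packet = 2000 bytes = 16000 bits. Store-and-forward: sum (t_trans + t_prop) per link.
Link 1: t_trans = 16000/(100*10^6) s = 0.1600 ms; t_prop = 50/200000 s = 0.2500 ms; subtotal = 0.4100 ms
Link 2: t_trans = 16000/(2*10^6) s = 8.0000 ms; t_prop = 50/200000 s = 0.2500 ms; subtotal = 8.2500 ms
Link 3: t_trans = 16000/(10*10^6) s = 1.6000 ms; t_prop = 800/200000 s = 4.0000 ms; subtotal = 5.6000 ms
End-to-end = 0.4100 + 8.2500 + 5.6000 = 14.2600 ms -> 14.260 ms (3 dp)

14.260


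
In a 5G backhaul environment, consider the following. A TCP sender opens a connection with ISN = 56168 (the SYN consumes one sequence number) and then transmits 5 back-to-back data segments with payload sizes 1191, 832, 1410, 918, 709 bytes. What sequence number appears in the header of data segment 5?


The SYN occupies sequence number ISN = 56168, so the first data byte is ISN + 1 = 56169.
SEQ of data segment i = (ISN + 1) + sum of payload sizes of segments 1..i-1.
Segment 1: SEQ = 56169, payload = 1191 bytes
Segment 2: SEQ = 57360, payload = 832 bytes
Segment 3: SEQ = 58192, payload = 1410 bytes
Segment 4: SEQ = 59602, payload = 918 bytes
Segment 5: SEQ = 60520, payload = 709 bytes
SEQ of segment 5 = 56169 + 1191 + 832 + 1410 + 918 = 60520

60520


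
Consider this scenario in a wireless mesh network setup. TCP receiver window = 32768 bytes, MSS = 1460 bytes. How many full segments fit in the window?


Given: RWND = 32768 bytes, MSS = 1460 bytes
Full segments = floor(RWND / MSS)
Full segments = floor(32768 / 1460)
Full segments = floor(22.4438) = 22

22


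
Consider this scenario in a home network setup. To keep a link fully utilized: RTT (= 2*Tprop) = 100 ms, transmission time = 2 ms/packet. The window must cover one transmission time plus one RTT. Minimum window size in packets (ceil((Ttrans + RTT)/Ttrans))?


Given: Ttrans = 2 ms, RTT = 100 ms (= 2 * Tprop, Tprop = 50 ms)
Time until first ACK returns = Ttrans + RTT = 2 + 100 = 102 ms
Need W * Ttrans >= Ttrans + RTT  ->  W >= (Ttrans + RTT) / Ttrans
(Ttrans + RTT) / Ttrans = 102 / 2 = 51
W_min = ceil(51) = 51

51
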